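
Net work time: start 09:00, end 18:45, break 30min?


9h 15m (555 minutes)

Total time = (18×60+45) - (9×60+0)
= 1125 - 540 = 585 min
Minus break: 585 - 30 = 555 min
= 9h 15m


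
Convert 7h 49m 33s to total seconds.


Hours: 7 × 3600 = 25200
Minutes: 49 × 60 = 2940
Seconds: 33
Total = 25200 + 2940 + 33 = 28173

28173 seconds


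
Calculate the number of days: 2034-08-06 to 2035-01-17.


164 days

From August 6, 2034 to January 17, 2035
Rest of August 2034: 31 - 6 = 25
Full months: September 30, October 31, November 30, December 31
Days into January 2035: 17
Total = 25 + 30 + 31 + 30 + 31 + 17 = 164 days


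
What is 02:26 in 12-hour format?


2:26 AM

Hour: 2
2 < 12 → AM


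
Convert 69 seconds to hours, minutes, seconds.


0h 1m 9s

Hours: 69 ÷ 3600 = 0 remainder 69
Minutes: 69 ÷ 60 = 1 remainder 9
Seconds: 9


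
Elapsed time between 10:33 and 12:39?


End time in minutes: 12×60 + 39 = 759
Start time in minutes: 10×60 + 33 = 633
Difference = 759 - 633 = 126 minutes
= 2 hours 6 minutes

2h 6m


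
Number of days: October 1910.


Month: October (month 10)
October has 31 days

31 days


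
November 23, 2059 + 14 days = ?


December 7, 2059

Start: November 23, 2059
Add 14 days
November 23 → December 1: 30 - 23 + 1 = 8 days (14 - 8 = 6 left)
December 1 + 6 = December 7, 2059


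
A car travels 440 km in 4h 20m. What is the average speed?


101.5 km/h

Distance: 440 km
Time: 4h 20m = 260 min = 260/60 = 13/3 hours
Speed = 440 ÷ (13/3) = 440 × 3 / 13 = 1320/13 ≈ 101.5 km/h


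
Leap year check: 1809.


Rules: divisible by 4 AND (not by 100 OR by 400)
1809 ÷ 4 = 452 remainder 1 → not divisible by 4
Not divisible by 4 → not a leap year

No


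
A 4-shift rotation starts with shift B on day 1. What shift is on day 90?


Shifts: A, B, C, D
Start: B (index 1)
Day 90: (1 + 90 - 1) mod 4
= 90 mod 4
= 2
Index 2 → shift C

Shift C


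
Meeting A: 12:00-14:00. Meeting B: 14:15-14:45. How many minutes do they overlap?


Meeting A: 720-840 (in minutes from midnight)
Meeting B: 855-885
Overlap start = max(720, 855) = 855
Overlap end = min(840, 885) = 840
Overlap = max(0, 840 - 855) = 0 min

0 minutes


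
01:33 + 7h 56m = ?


09:29

Start: 93 minutes from midnight
Add: 476 minutes
Total: 569 minutes
Hours: 569 ÷ 60 = 9 remainder 29


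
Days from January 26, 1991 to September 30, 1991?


247 days

From January 26, 1991 to September 30, 1991
Rest of January 1991: 31 - 26 = 5
Full months: February 1991 28, March 31, April 30, May 31, June 30, July 31, August 31
Days into September 1991: 30
Total = 5 + 28 + 31 + 30 + 31 + 30 + 31 + 31 + 30 = 247 days


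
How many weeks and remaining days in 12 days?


Weeks: 12 ÷ 7 = 1 remainder 5

1 weeks 5 days


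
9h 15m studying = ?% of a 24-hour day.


Time: 555 minutes
Day: 1440 minutes
Percentage = (555/1440) × 100 ≈ 38.5%

38.5%


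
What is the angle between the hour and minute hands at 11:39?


Hour hand = 11×30 + 39×0.5 = 349.5°
Minute hand = 39×6 = 234°
Difference = |349.5 - 234| = 115.5°

115.5°


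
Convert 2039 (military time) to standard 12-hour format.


Hour: 20
20 - 12 = 8 → PM

8:39 PM


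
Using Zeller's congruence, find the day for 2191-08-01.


Monday

Zeller's congruence:
q=1, m=8, k=91, j=21
h = (1 + ⌊13×9/5⌋ + 91 + ⌊91/4⌋ + ⌊21/4⌋ - 2×21) mod 7
= (1 + 23 + 91 + 22 + 5 - 42) mod 7
= 100 mod 7 = 2
h=2 → Monday


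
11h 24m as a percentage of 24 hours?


Total minutes: 11×60 + 24 = 684
Day = 24×60 = 1440 minutes
Fraction = 684/1440 = 0.4750
As a percentage: 684/1440 × 100 = 47.50%

0.4750 (47.50%)


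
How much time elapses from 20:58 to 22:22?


1h 24m

End time in minutes: 22×60 + 22 = 1342
Start time in minutes: 20×60 + 58 = 1258
Difference = 1342 - 1258 = 84 minutes
= 1 hours 24 minutes


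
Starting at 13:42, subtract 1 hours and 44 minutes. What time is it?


11:58

Start: 822 minutes from midnight
Subtract: 104 minutes
Remaining: 822 - 104 = 718
Hours: 11, Minutes: 58


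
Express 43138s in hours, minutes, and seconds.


Hours: 43138 ÷ 3600 = 11 remainder 3538
Minutes: 3538 ÷ 60 = 58 remainder 58
Seconds: 58

11h 58m 58s


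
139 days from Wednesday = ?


Tuesday

Start: Wednesday (index 2)
(2 + 139) mod 7
= 141 mod 7
= 1
Index 1 → Tuesday


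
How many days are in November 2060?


30 days

Month: November (month 11)
November has 30 days


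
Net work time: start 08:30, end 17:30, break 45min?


Total time = (17×60+30) - (8×60+30)
= 1050 - 510 = 540 min
Minus break: 540 - 45 = 495 min
= 8h 15m

8h 15m (495 minutes)


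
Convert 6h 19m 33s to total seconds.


Hours: 6 × 3600 = 21600
Minutes: 19 × 60 = 1140
Seconds: 33
Total = 21600 + 1140 + 33 = 22773

22773 seconds


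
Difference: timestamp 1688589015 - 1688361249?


227766 seconds (63.3 hours / 2.64 days)

Difference = 1688589015 - 1688361249 = 227766 seconds
In hours: 227766 / 3600 ≈ 63.3
In days: 227766 / 86400 ≈ 2.64


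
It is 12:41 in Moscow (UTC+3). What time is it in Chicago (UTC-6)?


Time difference = UTC-6 - UTC+3 = -9 hours
New hour = (12 -9) mod 24
= 3 mod 24 = 3
Minutes unchanged → 03:41

03:41


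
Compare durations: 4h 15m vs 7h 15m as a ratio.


Duration 1: 255 minutes
Duration 2: 435 minutes
Ratio = 255:435
GCD = 15
Simplified = 17:29
As a decimal: 17/29 ≈ 0.59

17:29 (0.59)


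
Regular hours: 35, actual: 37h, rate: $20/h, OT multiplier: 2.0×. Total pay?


Regular: 35h × $20 = $700.00
Overtime: 37 - 35 = 2h
OT pay: 2h × $20 × 2.0 = $80.00
Total = $700.00 + $80.00 = $780.00

$780.00


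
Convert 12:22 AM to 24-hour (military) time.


00:22

Input: 12:22 AM
12 AM → 00 (midnight)


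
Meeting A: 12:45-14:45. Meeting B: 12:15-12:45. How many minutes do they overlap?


Meeting A: 765-885 (in minutes from midnight)
Meeting B: 735-765
Overlap start = max(765, 735) = 765
Overlap end = min(885, 765) = 765
Overlap = max(0, 765 - 765) = 0 min

0 minutes


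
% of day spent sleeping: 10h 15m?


Time: 615 minutes
Day: 1440 minutes
Percentage = (615/1440) × 100 ≈ 42.7%

42.7%


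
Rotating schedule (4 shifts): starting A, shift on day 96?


Shifts: A, B, C, D
Start: A (index 0)
Day 96: (0 + 96 - 1) mod 4
= 95 mod 4
= 3
Index 3 → shift D

Shift D


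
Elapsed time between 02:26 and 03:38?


1h 12m

End time in minutes: 3×60 + 38 = 218
Start time in minutes: 2×60 + 26 = 146
Difference = 218 - 146 = 72 minutes
= 1 hours 12 minutes


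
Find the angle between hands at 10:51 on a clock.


19.5°

Hour hand = 10×30 + 51×0.5 = 325.5°
Minute hand = 51×6 = 306°
Difference = |325.5 - 306| = 19.5°


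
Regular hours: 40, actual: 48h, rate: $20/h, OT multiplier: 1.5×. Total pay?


Regular: 40h × $20 = $800.00
Overtime: 48 - 40 = 8h
OT pay: 8h × $20 × 1.5 = $240.00
Total = $800.00 + $240.00 = $1040.00

$1040.00


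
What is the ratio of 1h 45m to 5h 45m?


7:23 (0.30)

Duration 1: 105 minutes
Duration 2: 345 minutes
Ratio = 105:345
GCD = 15
Simplified = 7:23
As a decimal: 7/23 ≈ 0.30


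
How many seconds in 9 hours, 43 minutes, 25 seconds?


35005 seconds

Hours: 9 × 3600 = 32400
Minutes: 43 × 60 = 2580
Seconds: 25
Total = 32400 + 2580 + 25 = 35005


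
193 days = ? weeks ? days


Weeks: 193 ÷ 7 = 27 remainder 4

27 weeks 4 days


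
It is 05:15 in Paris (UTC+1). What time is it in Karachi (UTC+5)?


09:15

Time difference = UTC+5 - UTC+1 = +4 hours
New hour = (5 + 4) mod 24
= 9 mod 24 = 9
Minutes unchanged → 09:15


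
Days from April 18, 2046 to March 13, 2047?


329 days

From April 18, 2046 to March 13, 2047
Rest of April 2046: 30 - 18 = 12
Full months: May 31, June 30, July 31, August 31, September 30, October 31, November 30, December 31, January 31, February 2047 28
Days into March 2047: 13
Total = 12 + 31 + 30 + 31 + 31 + 30 + 31 + 30 + 31 + 31 + 28 + 13 = 329 days


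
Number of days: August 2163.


Month: August (month 8)
August has 31 days

31 days


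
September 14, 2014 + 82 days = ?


Start: September 14, 2014
Add 82 days
September 14 → October 1: 30 - 14 + 1 = 17 days (82 - 17 = 65 left)
October 1 → November 1: 31 - 1 + 1 = 31 days (65 - 31 = 34 left)
November 1 → December 1: 30 - 1 + 1 = 30 days (34 - 30 = 4 left)
December 1 + 4 = December 5, 2014

December 5, 2014


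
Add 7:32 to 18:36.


02:08 (next day)

Start: 1116 minutes from midnight
Add: 452 minutes
Total: 1568 minutes
Hours: 1568 ÷ 60 = 26 remainder 8
26 ≥ 24 → 26 - 24 = 2 (next day)


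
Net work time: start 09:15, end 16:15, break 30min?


Total time = (16×60+15) - (9×60+15)
= 975 - 555 = 420 min
Minus break: 420 - 30 = 390 min
= 6h 30m

6h 30m (390 minutes)


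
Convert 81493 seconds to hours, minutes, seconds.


Hours: 81493 ÷ 3600 = 22 remainder 2293
Minutes: 2293 ÷ 60 = 38 remainder 13
Seconds: 13

22h 38m 13s


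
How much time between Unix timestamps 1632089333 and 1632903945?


Difference = 1632903945 - 1632089333 = 814612 seconds
In hours: 814612 / 3600 ≈ 226.3
In days: 814612 / 86400 ≈ 9.43

814612 seconds (226.3 hours / 9.43 days)


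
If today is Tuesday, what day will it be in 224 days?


Start: Tuesday (index 1)
(1 + 224) mod 7
= 225 mod 7
= 1
Index 1 → Tuesday

Tuesday


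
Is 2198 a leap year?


Rules: divisible by 4 AND (not by 100 OR by 400)
2198 ÷ 4 = 549 remainder 2 → not divisible by 4
Not divisible by 4 → not a leap year

No


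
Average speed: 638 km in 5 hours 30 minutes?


116.0 km/h

Distance: 638 km
Time: 5h 30m = 330 min = 330/60 = 11/2 hours
Speed = 638 ÷ (11/2) = 638 × 2 / 11 = 1276/11 = 116.0 km/h


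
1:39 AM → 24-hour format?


01:39

Input: 1:39 AM
AM hour stays: 1


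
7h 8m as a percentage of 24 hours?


Total minutes: 7×60 + 8 = 428
Day = 24×60 = 1440 minutes
Fraction = 428/1440 ≈ 0.2972
As a percentage: 428/1440 × 100 ≈ 29.72%

0.2972 (29.72%)


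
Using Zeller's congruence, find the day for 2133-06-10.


Wednesday

Zeller's congruence:
q=10, m=6, k=33, j=21
h = (10 + ⌊13×7/5⌋ + 33 + ⌊33/4⌋ + ⌊21/4⌋ - 2×21) mod 7
= (10 + 18 + 33 + 8 + 5 - 42) mod 7
= 32 mod 7 = 4
h=4 → Wednesday


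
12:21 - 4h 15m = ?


Start: 741 minutes from midnight
Subtract: 255 minutes
Remaining: 741 - 255 = 486
Hours: 8, Minutes: 6

08:06


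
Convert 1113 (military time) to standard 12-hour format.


11:13 AM

Hour: 11
11 < 12 → AM


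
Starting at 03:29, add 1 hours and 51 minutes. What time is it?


05:20

Start: 209 minutes from midnight
Add: 111 minutes
Total: 320 minutes
Hours: 320 ÷ 60 = 5 remainder 20


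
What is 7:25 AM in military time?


07:25

Input: 7:25 AM
AM hour stays: 7


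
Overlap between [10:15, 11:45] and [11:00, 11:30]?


Meeting A: 615-705 (in minutes from midnight)
Meeting B: 660-690
Overlap start = max(615, 660) = 660
Overlap end = min(705, 690) = 690
Overlap = max(0, 690 - 660) = 30 min

30 minutes


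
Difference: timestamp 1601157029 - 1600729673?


427356 seconds (118.7 hours / 4.95 days)

Difference = 1601157029 - 1600729673 = 427356 seconds
In hours: 427356 / 3600 ≈ 118.7
In days: 427356 / 86400 ≈ 4.95


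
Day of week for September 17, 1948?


Zeller's congruence:
q=17, m=9, k=48, j=19
h = (17 + ⌊13×10/5⌋ + 48 + ⌊48/4⌋ + ⌊19/4⌋ - 2×19) mod 7
= (17 + 26 + 48 + 12 + 4 - 38) mod 7
= 69 mod 7 = 6
h=6 → Friday

Friday


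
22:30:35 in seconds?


Hours: 22 × 3600 = 79200
Minutes: 30 × 60 = 1800
Seconds: 35
Total = 79200 + 1800 + 35 = 81035

81035 seconds


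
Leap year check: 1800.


No

Rules: divisible by 4 AND (not by 100 OR by 400)
1800 ÷ 4 = 450 exactly → divisible by 4
1800 ÷ 100 = 18 exactly → divisible by 100
1800 ÷ 400 = 4 remainder 200 → not divisible by 400
Divisible by 100 but not by 400 → not a leap year


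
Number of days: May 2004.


31 days

Month: May (month 5)
May has 31 days


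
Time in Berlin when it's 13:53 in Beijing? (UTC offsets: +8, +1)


Time difference = UTC+1 - UTC+8 = -7 hours
New hour = (13 -7) mod 24
= 6 mod 24 = 6
Minutes unchanged → 06:53

06:53


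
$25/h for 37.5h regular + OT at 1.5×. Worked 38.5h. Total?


Regular: 37.5h × $25 = $937.50
Overtime: 38.5 - 37.5 = 1.0h
OT pay: 1.0h × $25 × 1.5 = $37.50
Total = $937.50 + $37.50 = $975.00

$975.00


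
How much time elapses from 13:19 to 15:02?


End time in minutes: 15×60 + 2 = 902
Start time in minutes: 13×60 + 19 = 799
Difference = 902 - 799 = 103 minutes
= 1 hours 43 minutes

1h 43m


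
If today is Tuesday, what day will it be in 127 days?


Start: Tuesday (index 1)
(1 + 127) mod 7
= 128 mod 7
= 2
Index 2 → Wednesday

Wednesday


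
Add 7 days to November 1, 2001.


November 8, 2001

Start: November 1, 2001
Add 7 days
November 1 + 7 = November 8, 2001


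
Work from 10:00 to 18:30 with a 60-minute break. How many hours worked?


7h 30m (450 minutes)

Total time = (18×60+30) - (10×60+0)
= 1110 - 600 = 510 min
Minus break: 510 - 60 = 450 min
= 7h 30m


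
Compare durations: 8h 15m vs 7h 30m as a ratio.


Duration 1: 495 minutes
Duration 2: 450 minutes
Ratio = 495:450
GCD = 45
Simplified = 11:10
As a decimal: 11/10 = 1.10

11:10 (1.10)


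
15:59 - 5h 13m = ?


Start: 959 minutes from midnight
Subtract: 313 minutes
Remaining: 959 - 313 = 646
Hours: 10, Minutes: 46

10:46


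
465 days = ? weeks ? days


Weeks: 465 ÷ 7 = 66 remainder 3

66 weeks 3 days


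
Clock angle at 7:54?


87.0°

Hour hand = 7×30 + 54×0.5 = 237.0°
Minute hand = 54×6 = 324°
Difference = |237.0 - 324| = 87.0°


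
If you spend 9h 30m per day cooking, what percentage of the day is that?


Time: 570 minutes
Day: 1440 minutes
Percentage = (570/1440) × 100 ≈ 39.6%

39.6%


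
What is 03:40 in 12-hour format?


Hour: 3
3 < 12 → AM

3:40 AM


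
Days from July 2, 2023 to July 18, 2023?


From July 2, 2023 to July 18, 2023
Same month: 18 - 2 = 16 days

16 days


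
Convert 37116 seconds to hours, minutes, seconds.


Hours: 37116 ÷ 3600 = 10 remainder 1116
Minutes: 1116 ÷ 60 = 18 remainder 36
Seconds: 36

10h 18m 36s


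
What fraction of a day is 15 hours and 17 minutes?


0.6368 (63.68%)

Total minutes: 15×60 + 17 = 917
Day = 24×60 = 1440 minutes
Fraction = 917/1440 ≈ 0.6368
As a percentage: 917/1440 × 100 ≈ 63.68%


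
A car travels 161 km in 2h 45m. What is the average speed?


58.5 km/h

Distance: 161 km
Time: 2h 45m = 165 min = 165/60 = 11/4 hours
Speed = 161 ÷ (11/4) = 161 × 4 / 11 = 644/11 ≈ 58.5 km/h


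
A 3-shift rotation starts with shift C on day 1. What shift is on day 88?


Shift C

Shifts: A, B, C
Start: C (index 2)
Day 88: (2 + 88 - 1) mod 3
= 89 mod 3
= 2
Index 2 → shift C


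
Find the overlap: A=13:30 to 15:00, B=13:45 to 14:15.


30 minutes

Meeting A: 810-900 (in minutes from midnight)
Meeting B: 825-855
Overlap start = max(810, 825) = 825
Overlap end = min(900, 855) = 855
Overlap = max(0, 855 - 825) = 30 min


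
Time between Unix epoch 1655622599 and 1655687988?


Difference = 1655687988 - 1655622599 = 65389 seconds
In hours: 65389 / 3600 ≈ 18.2
In days: 65389 / 86400 ≈ 0.76

65389 seconds (18.2 hours / 0.76 days)


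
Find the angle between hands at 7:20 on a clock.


100.0°

Hour hand = 7×30 + 20×0.5 = 220.0°
Minute hand = 20×6 = 120°
Difference = |220.0 - 120| = 100.0°


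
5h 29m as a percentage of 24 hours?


Total minutes: 5×60 + 29 = 329
Day = 24×60 = 1440 minutes
Fraction = 329/1440 ≈ 0.2285
As a percentage: 329/1440 × 100 ≈ 22.85%

0.2285 (22.85%)


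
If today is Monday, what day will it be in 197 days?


Tuesday

Start: Monday (index 0)
(0 + 197) mod 7
= 197 mod 7
= 1
Index 1 → Tuesday


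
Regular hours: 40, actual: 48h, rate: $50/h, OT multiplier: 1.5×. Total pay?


Regular: 40h × $50 = $2000.00
Overtime: 48 - 40 = 8h
OT pay: 8h × $50 × 1.5 = $600.00
Total = $2000.00 + $600.00 = $2600.00

$2600.00


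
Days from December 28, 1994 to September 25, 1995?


From December 28, 1994 to September 25, 1995
Rest of December 1994: 31 - 28 = 3
Full months: January 31, February 1995 28, March 31, April 30, May 31, June 30, July 31, August 31
Days into September 1995: 25
Total = 3 + 31 + 28 + 31 + 30 + 31 + 30 + 31 + 31 + 25 = 271 days

271 days


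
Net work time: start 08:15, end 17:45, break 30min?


Total time = (17×60+45) - (8×60+15)
= 1065 - 495 = 570 min
Minus break: 570 - 30 = 540 min
= 9h 0m

9h 0m (540 minutes)


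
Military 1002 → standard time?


Hour: 10
10 < 12 → AM

10:02 AM


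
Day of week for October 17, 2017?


Tuesday

Zeller's congruence:
q=17, m=10, k=17, j=20
h = (17 + ⌊13×11/5⌋ + 17 + ⌊17/4⌋ + ⌊20/4⌋ - 2×20) mod 7
= (17 + 28 + 17 + 4 + 5 - 40) mod 7
= 31 mod 7 = 3
h=3 → Tuesday


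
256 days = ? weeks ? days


Weeks: 256 ÷ 7 = 36 remainder 4

36 weeks 4 days


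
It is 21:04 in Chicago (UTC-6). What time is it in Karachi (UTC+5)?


08:04 (next day)

Time difference = UTC+5 - UTC-6 = +11 hours
New hour = (21 + 11) mod 24
= 32 mod 24 = 8
Minutes unchanged → 08:04; 32 ≥ 24 → next day


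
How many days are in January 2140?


Month: January (month 1)
January has 31 days

31 days


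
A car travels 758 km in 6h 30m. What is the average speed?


Distance: 758 km
Time: 6h 30m = 390 min = 390/60 = 13/2 hours
Speed = 758 ÷ (13/2) = 758 × 2 / 13 = 1516/13 ≈ 116.6 km/h

116.6 km/h


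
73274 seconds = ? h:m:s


20h 21m 14s

Hours: 73274 ÷ 3600 = 20 remainder 1274
Minutes: 1274 ÷ 60 = 21 remainder 14
Seconds: 14


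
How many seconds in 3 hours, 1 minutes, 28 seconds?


10888 seconds

Hours: 3 × 3600 = 10800
Minutes: 1 × 60 = 60
Seconds: 28
Total = 10800 + 60 + 28 = 10888


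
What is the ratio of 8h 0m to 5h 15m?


32:21 (1.52)

Duration 1: 480 minutes
Duration 2: 315 minutes
Ratio = 480:315
GCD = 15
Simplified = 32:21
As a decimal: 32/21 ≈ 1.52


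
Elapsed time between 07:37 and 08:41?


1h 4m

End time in minutes: 8×60 + 41 = 521
Start time in minutes: 7×60 + 37 = 457
Difference = 521 - 457 = 64 minutes
= 1 hours 4 minutes


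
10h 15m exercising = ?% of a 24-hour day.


Time: 615 minutes
Day: 1440 minutes
Percentage = (615/1440) × 100 ≈ 42.7%

42.7%


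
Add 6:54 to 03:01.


09:55

Start: 181 minutes from midnight
Add: 414 minutes
Total: 595 minutes
Hours: 595 ÷ 60 = 9 remainder 55


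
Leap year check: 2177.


Rules: divisible by 4 AND (not by 100 OR by 400)
2177 ÷ 4 = 544 remainder 1 → not divisible by 4
Not divisible by 4 → not a leap year

No


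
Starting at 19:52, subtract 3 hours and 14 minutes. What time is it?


16:38

Start: 1192 minutes from midnight
Subtract: 194 minutes
Remaining: 1192 - 194 = 998
Hours: 16, Minutes: 38


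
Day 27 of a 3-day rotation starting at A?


Shift C

Shifts: A, B, C
Start: A (index 0)
Day 27: (0 + 27 - 1) mod 3
= 26 mod 3
= 2
Index 2 → shift C


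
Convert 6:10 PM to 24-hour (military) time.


Input: 6:10 PM
PM: 6 + 12 = 18

18:10


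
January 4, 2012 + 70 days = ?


Start: January 4, 2012
Add 70 days
January 4 → February 1: 31 - 4 + 1 = 28 days (70 - 28 = 42 left)
February 1 → March 1: 29 - 1 + 1 = 29 days (42 - 29 = 13 left)
March 1 + 13 = March 14, 2012

March 14, 2012


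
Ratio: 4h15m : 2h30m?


Duration 1: 255 minutes
Duration 2: 150 minutes
Ratio = 255:150
GCD = 15
Simplified = 17:10
As a decimal: 17/10 = 1.70

17:10 (1.70)


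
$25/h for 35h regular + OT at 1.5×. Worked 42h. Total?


Regular: 35h × $25 = $875.00
Overtime: 42 - 35 = 7h
OT pay: 7h × $25 × 1.5 = $262.50
Total = $875.00 + $262.50 = $1137.50

$1137.50


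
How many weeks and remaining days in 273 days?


Weeks: 273 ÷ 7 = 39 remainder 0

39 weeks 0 days


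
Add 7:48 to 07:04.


Start: 424 minutes from midnight
Add: 468 minutes
Total: 892 minutes
Hours: 892 ÷ 60 = 14 remainder 52

14:52


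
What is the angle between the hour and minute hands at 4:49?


Hour hand = 4×30 + 49×0.5 = 144.5°
Minute hand = 49×6 = 294°
Difference = |144.5 - 294| = 149.5°

149.5°


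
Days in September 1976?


Month: September (month 9)
September has 30 days

30 days


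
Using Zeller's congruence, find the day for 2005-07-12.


Tuesday

Zeller's congruence:
q=12, m=7, k=5, j=20
h = (12 + ⌊13×8/5⌋ + 5 + ⌊5/4⌋ + ⌊20/4⌋ - 2×20) mod 7
= (12 + 20 + 5 + 1 + 5 - 40) mod 7
= 3 mod 7 = 3
h=3 → Tuesday


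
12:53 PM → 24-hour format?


Input: 12:53 PM
12 PM → 12 (noon)

12:53


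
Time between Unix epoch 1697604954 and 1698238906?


Difference = 1698238906 - 1697604954 = 633952 seconds
In hours: 633952 / 3600 ≈ 176.1
In days: 633952 / 86400 ≈ 7.34

633952 seconds (176.1 hours / 7.34 days)


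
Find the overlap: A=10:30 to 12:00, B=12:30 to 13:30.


0 minutes

Meeting A: 630-720 (in minutes from midnight)
Meeting B: 750-810
Overlap start = max(630, 750) = 750
Overlap end = min(720, 810) = 720
Overlap = max(0, 720 - 750) = 0 min


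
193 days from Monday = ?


Start: Monday (index 0)
(0 + 193) mod 7
= 193 mod 7
= 4
Index 4 → Friday

Friday


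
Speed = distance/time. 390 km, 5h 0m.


78.0 km/h

Distance: 390 km
Time: 5 hours
Speed = 390 / 5 = 78.0 km/h


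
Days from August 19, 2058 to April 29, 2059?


253 days

From August 19, 2058 to April 29, 2059
Rest of August 2058: 31 - 19 = 12
Full months: September 30, October 31, November 30, December 31, January 31, February 2059 28, March 31
Days into April 2059: 29
Total = 12 + 30 + 31 + 30 + 31 + 31 + 28 + 31 + 29 = 253 days


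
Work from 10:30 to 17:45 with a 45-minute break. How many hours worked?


6h 30m (390 minutes)

Total time = (17×60+45) - (10×60+30)
= 1065 - 630 = 435 min
Minus break: 435 - 45 = 390 min
= 6h 30m


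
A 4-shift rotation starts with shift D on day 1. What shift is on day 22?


Shift A

Shifts: A, B, C, D
Start: D (index 3)
Day 22: (3 + 22 - 1) mod 4
= 24 mod 4
= 0
Index 0 → shift A


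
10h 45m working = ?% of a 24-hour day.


Time: 645 minutes
Day: 1440 minutes
Percentage = (645/1440) × 100 ≈ 44.8%

44.8%


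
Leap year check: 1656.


Yes

Rules: divisible by 4 AND (not by 100 OR by 400)
1656 ÷ 4 = 414 exactly → divisible by 4
1656 ÷ 100 = 16 remainder 56 → not divisible by 100
Divisible by 4 but not by 100 → leap year


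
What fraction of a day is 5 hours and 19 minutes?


Total minutes: 5×60 + 19 = 319
Day = 24×60 = 1440 minutes
Fraction = 319/1440 ≈ 0.2215
As a percentage: 319/1440 × 100 ≈ 22.15%

0.2215 (22.15%)


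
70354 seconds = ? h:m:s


19h 32m 34s

Hours: 70354 ÷ 3600 = 19 remainder 1954
Minutes: 1954 ÷ 60 = 32 remainder 34
Seconds: 34


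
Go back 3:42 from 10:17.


Start: 617 minutes from midnight
Subtract: 222 minutes
Remaining: 617 - 222 = 395
Hours: 6, Minutes: 35

06:35


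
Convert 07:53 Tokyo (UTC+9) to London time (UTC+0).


22:53 (previous day)

Time difference = UTC+0 - UTC+9 = -9 hours
New hour = (7 -9) mod 24
= -2 mod 24 = 22
Minutes unchanged → 22:53; -2 < 0 → previous day


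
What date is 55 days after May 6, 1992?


Start: May 6, 1992
Add 55 days
May 6 → June 1: 31 - 6 + 1 = 26 days (55 - 26 = 29 left)
June 1 + 29 = June 30, 1992

June 30, 1992


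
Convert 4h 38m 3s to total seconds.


16683 seconds

Hours: 4 × 3600 = 14400
Minutes: 38 × 60 = 2280
Seconds: 3
Total = 14400 + 2280 + 3 = 16683


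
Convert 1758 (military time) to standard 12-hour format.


5:58 PM

Hour: 17
17 - 12 = 5 → PM


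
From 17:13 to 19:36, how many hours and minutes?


End time in minutes: 19×60 + 36 = 1176
Start time in minutes: 17×60 + 13 = 1033
Difference = 1176 - 1033 = 143 minutes
= 2 hours 23 minutes

2h 23m


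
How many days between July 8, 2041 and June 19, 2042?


From July 8, 2041 to June 19, 2042
Rest of July 2041: 31 - 8 = 23
Full months: August 31, September 30, October 31, November 30, December 31, January 31, February 2042 28, March 31, April 30, May 31
Days into June 2042: 19
Total = 23 + 31 + 30 + 31 + 30 + 31 + 31 + 28 + 31 + 30 + 31 + 19 = 346 days

346 days


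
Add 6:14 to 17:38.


23:52

Start: 1058 minutes from midnight
Add: 374 minutes
Total: 1432 minutes
Hours: 1432 ÷ 60 = 23 remainder 52


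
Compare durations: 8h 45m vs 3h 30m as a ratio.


5:2 (2.50)

Duration 1: 525 minutes
Duration 2: 210 minutes
Ratio = 525:210
GCD = 105
Simplified = 5:2
As a decimal: 5/2 = 2.50


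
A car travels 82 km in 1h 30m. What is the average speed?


Distance: 82 km
Time: 1h 30m = 90 min = 90/60 = 3/2 hours
Speed = 82 ÷ (3/2) = 82 × 2 / 3 = 164/3 ≈ 54.7 km/h

54.7 km/h


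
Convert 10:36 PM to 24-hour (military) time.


Input: 10:36 PM
PM: 10 + 12 = 22

22:36


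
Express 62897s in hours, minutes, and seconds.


Hours: 62897 ÷ 3600 = 17 remainder 1697
Minutes: 1697 ÷ 60 = 28 remainder 17
Seconds: 17

17h 28m 17s


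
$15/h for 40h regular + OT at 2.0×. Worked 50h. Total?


Regular: 40h × $15 = $600.00
Overtime: 50 - 40 = 10h
OT pay: 10h × $15 × 2.0 = $300.00
Total = $600.00 + $300.00 = $900.00

$900.00


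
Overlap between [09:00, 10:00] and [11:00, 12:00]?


Meeting A: 540-600 (in minutes from midnight)
Meeting B: 660-720
Overlap start = max(540, 660) = 660
Overlap end = min(600, 720) = 600
Overlap = max(0, 600 - 660) = 0 min

0 minutes


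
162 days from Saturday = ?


Sunday

Start: Saturday (index 5)
(5 + 162) mod 7
= 167 mod 7
= 6
Index 6 → Sunday


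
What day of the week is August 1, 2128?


Zeller's congruence:
q=1, m=8, k=28, j=21
h = (1 + ⌊13×9/5⌋ + 28 + ⌊28/4⌋ + ⌊21/4⌋ - 2×21) mod 7
= (1 + 23 + 28 + 7 + 5 - 42) mod 7
= 22 mod 7 = 1
h=1 → Sunday

Sunday


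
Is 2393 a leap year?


Rules: divisible by 4 AND (not by 100 OR by 400)
2393 ÷ 4 = 598 remainder 1 → not divisible by 4
Not divisible by 4 → not a leap year

No


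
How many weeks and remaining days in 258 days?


36 weeks 6 days

Weeks: 258 ÷ 7 = 36 remainder 6


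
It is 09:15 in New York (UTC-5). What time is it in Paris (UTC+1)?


15:15

Time difference = UTC+1 - UTC-5 = +6 hours
New hour = (9 + 6) mod 24
= 15 mod 24 = 15
Minutes unchanged → 15:15


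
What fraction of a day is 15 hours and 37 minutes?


0.6507 (65.07%)

Total minutes: 15×60 + 37 = 937
Day = 24×60 = 1440 minutes
Fraction = 937/1440 ≈ 0.6507
As a percentage: 937/1440 × 100 ≈ 65.07%


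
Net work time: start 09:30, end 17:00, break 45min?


Total time = (17×60+0) - (9×60+30)
= 1020 - 570 = 450 min
Minus break: 450 - 45 = 405 min
= 6h 45m

6h 45m (405 minutes)


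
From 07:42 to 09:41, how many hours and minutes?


1h 59m

End time in minutes: 9×60 + 41 = 581
Start time in minutes: 7×60 + 42 = 462
Difference = 581 - 462 = 119 minutes
= 1 hours 59 minutes


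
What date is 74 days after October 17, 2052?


December 30, 2052

Start: October 17, 2052
Add 74 days
October 17 → November 1: 31 - 17 + 1 = 15 days (74 - 15 = 59 left)
November 1 → December 1: 30 - 1 + 1 = 30 days (59 - 30 = 29 left)
December 1 + 29 = December 30, 2052


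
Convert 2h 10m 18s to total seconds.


Hours: 2 × 3600 = 7200
Minutes: 10 × 60 = 600
Seconds: 18
Total = 7200 + 600 + 18 = 7818

7818 seconds


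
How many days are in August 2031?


31 days

Month: August (month 8)
August has 31 days


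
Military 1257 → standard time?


12:57 PM

Hour: 12
12 → 12 PM (noon)


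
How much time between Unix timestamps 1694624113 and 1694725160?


Difference = 1694725160 - 1694624113 = 101047 seconds
In hours: 101047 / 3600 ≈ 28.1
In days: 101047 / 86400 ≈ 1.17

101047 seconds (28.1 hours / 1.17 days)


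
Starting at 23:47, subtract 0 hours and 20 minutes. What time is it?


23:27

Start: 1427 minutes from midnight
Subtract: 20 minutes
Remaining: 1427 - 20 = 1407
Hours: 23, Minutes: 27


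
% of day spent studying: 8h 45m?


36.5%

Time: 525 minutes
Day: 1440 minutes
Percentage = (525/1440) × 100 ≈ 36.5%


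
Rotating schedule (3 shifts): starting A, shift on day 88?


Shift A

Shifts: A, B, C
Start: A (index 0)
Day 88: (0 + 88 - 1) mod 3
= 87 mod 3
= 0
Index 0 → shift A


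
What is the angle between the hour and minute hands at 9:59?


54.5°

Hour hand = 9×30 + 59×0.5 = 299.5°
Minute hand = 59×6 = 354°
Difference = |299.5 - 354| = 54.5°


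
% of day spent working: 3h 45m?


15.6%

Time: 225 minutes
Day: 1440 minutes
Percentage = (225/1440) × 100 ≈ 15.6%


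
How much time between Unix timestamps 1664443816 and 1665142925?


699109 seconds (194.2 hours / 8.09 days)

Difference = 1665142925 - 1664443816 = 699109 seconds
In hours: 699109 / 3600 ≈ 194.2
In days: 699109 / 86400 ≈ 8.09


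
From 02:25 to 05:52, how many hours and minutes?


3h 27m

End time in minutes: 5×60 + 52 = 352
Start time in minutes: 2×60 + 25 = 145
Difference = 352 - 145 = 207 minutes
= 3 hours 27 minutes


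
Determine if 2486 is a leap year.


Rules: divisible by 4 AND (not by 100 OR by 400)
2486 ÷ 4 = 621 remainder 2 → not divisible by 4
Not divisible by 4 → not a leap year

No


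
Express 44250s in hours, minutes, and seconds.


12h 17m 30s

Hours: 44250 ÷ 3600 = 12 remainder 1050
Minutes: 1050 ÷ 60 = 17 remainder 30
Seconds: 30


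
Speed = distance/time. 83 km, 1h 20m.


Distance: 83 km
Time: 1h 20m = 80 min = 80/60 = 4/3 hours
Speed = 83 ÷ (4/3) = 83 × 3 / 4 = 249/4 ≈ 62.3 km/h

62.3 km/h


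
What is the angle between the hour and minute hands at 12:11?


60.5°

Hour hand (12 ≡ 0 on the dial): 0×30 + 11×0.5 = 5.5°
Minute hand = 11×6 = 66°
Difference = |5.5 - 66| = 60.5°


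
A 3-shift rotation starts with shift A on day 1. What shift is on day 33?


Shift C

Shifts: A, B, C
Start: A (index 0)
Day 33: (0 + 33 - 1) mod 3
= 32 mod 3
= 2
Index 2 → shift C


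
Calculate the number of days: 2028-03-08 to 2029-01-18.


316 days

From March 8, 2028 to January 18, 2029
Rest of March 2028: 31 - 8 = 23
Full months: April 30, May 31, June 30, July 31, August 31, September 30, October 31, November 30, December 31
Days into January 2029: 18
Total = 23 + 30 + 31 + 30 + 31 + 31 + 30 + 31 + 30 + 31 + 18 = 316 days


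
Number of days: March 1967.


Month: March (month 3)
March has 31 days

31 days


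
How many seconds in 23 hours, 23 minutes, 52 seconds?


84232 seconds

Hours: 23 × 3600 = 82800
Minutes: 23 × 60 = 1380
Seconds: 52
Total = 82800 + 1380 + 52 = 84232


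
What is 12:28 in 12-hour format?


12:28 PM

Hour: 12
12 → 12 PM (noon)


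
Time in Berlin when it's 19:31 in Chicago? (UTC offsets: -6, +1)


02:31 (next day)

Time difference = UTC+1 - UTC-6 = +7 hours
New hour = (19 + 7) mod 24
= 26 mod 24 = 2
Minutes unchanged → 02:31; 26 ≥ 24 → next day


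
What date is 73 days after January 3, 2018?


Start: January 3, 2018
Add 73 days
January 3 → February 1: 31 - 3 + 1 = 29 days (73 - 29 = 44 left)
February 1 → March 1: 28 - 1 + 1 = 28 days (44 - 28 = 16 left)
March 1 + 16 = March 17, 2018

March 17, 2018


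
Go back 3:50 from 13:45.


Start: 825 minutes from midnight
Subtract: 230 minutes
Remaining: 825 - 230 = 595
Hours: 9, Minutes: 55

09:55


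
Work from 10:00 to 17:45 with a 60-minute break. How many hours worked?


6h 45m (405 minutes)

Total time = (17×60+45) - (10×60+0)
= 1065 - 600 = 465 min
Minus break: 465 - 60 = 405 min
= 6h 45m


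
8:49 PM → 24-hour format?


20:49

Input: 8:49 PM
PM: 8 + 12 = 20


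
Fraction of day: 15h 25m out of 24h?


0.6424 (64.24%)

Total minutes: 15×60 + 25 = 925
Day = 24×60 = 1440 minutes
Fraction = 925/1440 ≈ 0.6424
As a percentage: 925/1440 × 100 ≈ 64.24%


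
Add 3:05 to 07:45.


Start: 465 minutes from midnight
Add: 185 minutes
Total: 650 minutes
Hours: 650 ÷ 60 = 10 remainder 50

10:50


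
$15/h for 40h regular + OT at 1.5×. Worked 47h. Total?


Regular: 40h × $15 = $600.00
Overtime: 47 - 40 = 7h
OT pay: 7h × $15 × 1.5 = $157.50
Total = $600.00 + $157.50 = $757.50

$757.50


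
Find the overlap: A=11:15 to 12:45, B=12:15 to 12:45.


Meeting A: 675-765 (in minutes from midnight)
Meeting B: 735-765
Overlap start = max(675, 735) = 735
Overlap end = min(765, 765) = 765
Overlap = max(0, 765 - 735) = 30 min

30 minutes


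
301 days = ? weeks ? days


43 weeks 0 days

Weeks: 301 ÷ 7 = 43 remainder 0


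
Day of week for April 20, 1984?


Friday

Zeller's congruence:
q=20, m=4, k=84, j=19
h = (20 + ⌊13×5/5⌋ + 84 + ⌊84/4⌋ + ⌊19/4⌋ - 2×19) mod 7
= (20 + 13 + 84 + 21 + 4 - 38) mod 7
= 104 mod 7 = 6
h=6 → Friday


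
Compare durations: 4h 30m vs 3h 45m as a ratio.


6:5 (1.20)

Duration 1: 270 minutes
Duration 2: 225 minutes
Ratio = 270:225
GCD = 45
Simplified = 6:5
As a decimal: 6/5 = 1.20


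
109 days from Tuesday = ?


Start: Tuesday (index 1)
(1 + 109) mod 7
= 110 mod 7
= 5
Index 5 → Saturday

Saturday


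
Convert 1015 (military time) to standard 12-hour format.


Hour: 10
10 < 12 → AM

10:15 AM


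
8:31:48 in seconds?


Hours: 8 × 3600 = 28800
Minutes: 31 × 60 = 1860
Seconds: 48
Total = 28800 + 1860 + 48 = 30708

30708 seconds


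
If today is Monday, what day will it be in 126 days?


Start: Monday (index 0)
(0 + 126) mod 7
= 126 mod 7
= 0
Index 0 → Monday

Monday


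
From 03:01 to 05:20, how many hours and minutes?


2h 19m

End time in minutes: 5×60 + 20 = 320
Start time in minutes: 3×60 + 1 = 181
Difference = 320 - 181 = 139 minutes
= 2 hours 19 minutes


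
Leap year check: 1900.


No

Rules: divisible by 4 AND (not by 100 OR by 400)
1900 ÷ 4 = 475 exactly → divisible by 4
1900 ÷ 100 = 19 exactly → divisible by 100
1900 ÷ 400 = 4 remainder 300 → not divisible by 400
Divisible by 100 but not by 400 → not a leap year


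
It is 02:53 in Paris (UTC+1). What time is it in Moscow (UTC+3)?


Time difference = UTC+3 - UTC+1 = +2 hours
New hour = (2 + 2) mod 24
= 4 mod 24 = 4
Minutes unchanged → 04:53

04:53


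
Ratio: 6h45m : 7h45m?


27:31 (0.87)

Duration 1: 405 minutes
Duration 2: 465 minutes
Ratio = 405:465
GCD = 15
Simplified = 27:31
As a decimal: 27/31 ≈ 0.87


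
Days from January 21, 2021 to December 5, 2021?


From January 21, 2021 to December 5, 2021
Rest of January 2021: 31 - 21 = 10
Full months: February 2021 28, March 31, April 30, May 31, June 30, July 31, August 31, September 30, October 31, November 30
Days into December 2021: 5
Total = 10 + 28 + 31 + 30 + 31 + 30 + 31 + 31 + 30 + 31 + 30 + 5 = 318 days

318 days


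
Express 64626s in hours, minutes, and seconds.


Hours: 64626 ÷ 3600 = 17 remainder 3426
Minutes: 3426 ÷ 60 = 57 remainder 6
Seconds: 6

17h 57m 6s


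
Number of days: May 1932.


Month: May (month 5)
May has 31 days

31 days


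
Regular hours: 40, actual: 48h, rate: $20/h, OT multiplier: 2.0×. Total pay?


Regular: 40h × $20 = $800.00
Overtime: 48 - 40 = 8h
OT pay: 8h × $20 × 2.0 = $320.00
Total = $800.00 + $320.00 = $1120.00

$1120.00


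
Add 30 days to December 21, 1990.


January 20, 1991

Start: December 21, 1990
Add 30 days
December 21 → January 1: 31 - 21 + 1 = 11 days (30 - 11 = 19 left)
January 1 + 19 = January 20, 1991


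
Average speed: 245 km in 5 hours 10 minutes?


Distance: 245 km
Time: 5h 10m = 310 min = 310/60 = 31/6 hours
Speed = 245 ÷ (31/6) = 245 × 6 / 31 = 1470/31 ≈ 47.4 km/h

47.4 km/h


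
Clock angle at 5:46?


103.0°

Hour hand = 5×30 + 46×0.5 = 173.0°
Minute hand = 46×6 = 276°
Difference = |173.0 - 276| = 103.0°


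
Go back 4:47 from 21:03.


Start: 1263 minutes from midnight
Subtract: 287 minutes
Remaining: 1263 - 287 = 976
Hours: 16, Minutes: 16

16:16


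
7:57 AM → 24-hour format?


Input: 7:57 AM
AM hour stays: 7

07:57


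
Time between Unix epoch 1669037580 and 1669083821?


46241 seconds (12.8 hours / 0.54 days)

Difference = 1669083821 - 1669037580 = 46241 seconds
In hours: 46241 / 3600 ≈ 12.8
In days: 46241 / 86400 ≈ 0.54


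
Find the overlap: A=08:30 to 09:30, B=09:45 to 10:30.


Meeting A: 510-570 (in minutes from midnight)
Meeting B: 585-630
Overlap start = max(510, 585) = 585
Overlap end = min(570, 630) = 570
Overlap = max(0, 570 - 585) = 0 min

0 minutes


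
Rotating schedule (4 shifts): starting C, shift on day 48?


Shift B

Shifts: A, B, C, D
Start: C (index 2)
Day 48: (2 + 48 - 1) mod 4
= 49 mod 4
= 1
Index 1 → shift B


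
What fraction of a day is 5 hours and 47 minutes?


0.2410 (24.10%)

Total minutes: 5×60 + 47 = 347
Day = 24×60 = 1440 minutes
Fraction = 347/1440 ≈ 0.2410
As a percentage: 347/1440 × 100 ≈ 24.10%


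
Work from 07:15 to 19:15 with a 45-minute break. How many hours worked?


Total time = (19×60+15) - (7×60+15)
= 1155 - 435 = 720 min
Minus break: 720 - 45 = 675 min
= 11h 15m

11h 15m (675 minutes)


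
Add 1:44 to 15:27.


17:11

Start: 927 minutes from midnight
Add: 104 minutes
Total: 1031 minutes
Hours: 1031 ÷ 60 = 17 remainder 11


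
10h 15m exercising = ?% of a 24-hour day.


Time: 615 minutes
Day: 1440 minutes
Percentage = (615/1440) × 100 ≈ 42.7%

42.7%


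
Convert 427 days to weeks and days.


Weeks: 427 ÷ 7 = 61 remainder 0

61 weeks 0 days


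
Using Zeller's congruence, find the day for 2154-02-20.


Zeller's congruence:
q=20, m=14, k=53, j=21
h = (20 + ⌊13×15/5⌋ + 53 + ⌊53/4⌋ + ⌊21/4⌋ - 2×21) mod 7
= (20 + 39 + 53 + 13 + 5 - 42) mod 7
= 88 mod 7 = 4
h=4 → Wednesday

Wednesday


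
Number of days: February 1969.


Month: February (month 2)
February: 28 or 29 (leap year)
1969 leap year? No

28 days


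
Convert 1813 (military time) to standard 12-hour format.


6:13 PM

Hour: 18
18 - 12 = 6 → PM


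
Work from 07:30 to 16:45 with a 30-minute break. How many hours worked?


Total time = (16×60+45) - (7×60+30)
= 1005 - 450 = 555 min
Minus break: 555 - 30 = 525 min
= 8h 45m

8h 45m (525 minutes)


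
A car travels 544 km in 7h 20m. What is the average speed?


74.2 km/h

Distance: 544 km
Time: 7h 20m = 440 min = 440/60 = 22/3 hours
Speed = 544 ÷ (22/3) = 544 × 3 / 22 = 1632/22 ≈ 74.2 km/h


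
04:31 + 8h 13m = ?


12:44

Start: 271 minutes from midnight
Add: 493 minutes
Total: 764 minutes
Hours: 764 ÷ 60 = 12 remainder 44


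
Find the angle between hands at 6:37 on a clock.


23.5°

Hour hand = 6×30 + 37×0.5 = 198.5°
Minute hand = 37×6 = 222°
Difference = |198.5 - 222| = 23.5°


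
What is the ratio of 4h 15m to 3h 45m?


Duration 1: 255 minutes
Duration 2: 225 minutes
Ratio = 255:225
GCD = 15
Simplified = 17:15
As a decimal: 17/15 ≈ 1.13

17:15 (1.13)


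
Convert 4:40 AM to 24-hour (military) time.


04:40

Input: 4:40 AM
AM hour stays: 4


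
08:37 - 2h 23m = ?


06:14

Start: 517 minutes from midnight
Subtract: 143 minutes
Remaining: 517 - 143 = 374
Hours: 6, Minutes: 14


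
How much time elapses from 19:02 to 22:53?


3h 51m

End time in minutes: 22×60 + 53 = 1373
Start time in minutes: 19×60 + 2 = 1142
Difference = 1373 - 1142 = 231 minutes
= 3 hours 51 minutes


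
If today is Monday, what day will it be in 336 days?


Start: Monday (index 0)
(0 + 336) mod 7
= 336 mod 7
= 0
Index 0 → Monday

Monday
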